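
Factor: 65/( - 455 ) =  - 1/7 = -7^(- 1)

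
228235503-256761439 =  - 28525936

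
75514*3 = 226542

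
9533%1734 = 863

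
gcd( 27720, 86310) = 630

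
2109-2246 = -137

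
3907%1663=581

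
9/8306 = 9/8306 = 0.00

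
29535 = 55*537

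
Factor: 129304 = 2^3*7^1*2309^1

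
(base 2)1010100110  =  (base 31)lr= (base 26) 102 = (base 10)678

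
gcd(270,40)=10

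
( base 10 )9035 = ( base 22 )ief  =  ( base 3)110101122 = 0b10001101001011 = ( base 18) 19FH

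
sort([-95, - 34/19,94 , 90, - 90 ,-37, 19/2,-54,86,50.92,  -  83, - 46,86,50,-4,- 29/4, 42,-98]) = [ - 98,  -  95 , - 90,  -  83, - 54, - 46, - 37, - 29/4,-4 ,-34/19,19/2, 42, 50, 50.92, 86 , 86,90,94 ] 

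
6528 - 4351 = 2177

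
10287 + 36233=46520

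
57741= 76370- 18629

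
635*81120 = 51511200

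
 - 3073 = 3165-6238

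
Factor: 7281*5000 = 2^3*3^2*5^4*809^1 = 36405000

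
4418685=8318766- 3900081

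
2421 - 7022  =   - 4601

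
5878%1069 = 533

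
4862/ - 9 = -541 + 7/9 = - 540.22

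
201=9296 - 9095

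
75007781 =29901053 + 45106728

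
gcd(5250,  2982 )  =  42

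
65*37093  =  2411045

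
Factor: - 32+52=2^2*5^1 = 20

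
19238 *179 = 3443602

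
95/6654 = 95/6654 = 0.01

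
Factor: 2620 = 2^2*5^1*131^1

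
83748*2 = 167496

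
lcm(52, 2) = 52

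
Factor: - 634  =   - 2^1*317^1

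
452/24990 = 226/12495 = 0.02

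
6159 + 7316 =13475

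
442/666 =221/333=0.66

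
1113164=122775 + 990389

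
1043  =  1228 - 185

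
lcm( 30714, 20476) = 61428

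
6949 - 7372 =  - 423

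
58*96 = 5568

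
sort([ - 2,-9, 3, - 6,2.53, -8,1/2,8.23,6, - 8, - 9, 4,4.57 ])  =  [-9, - 9, - 8,- 8, - 6, - 2, 1/2,2.53, 3, 4, 4.57, 6, 8.23 ] 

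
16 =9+7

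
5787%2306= 1175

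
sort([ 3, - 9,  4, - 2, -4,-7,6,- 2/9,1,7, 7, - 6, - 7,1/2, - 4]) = [ - 9,  -  7, - 7, - 6,  -  4, - 4,-2,  -  2/9,1/2,1,3 , 4,6,  7,  7 ]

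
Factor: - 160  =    -  2^5*5^1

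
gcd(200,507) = 1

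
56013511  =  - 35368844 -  - 91382355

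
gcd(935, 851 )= 1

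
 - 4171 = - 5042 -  - 871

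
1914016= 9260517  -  7346501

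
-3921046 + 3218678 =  - 702368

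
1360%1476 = 1360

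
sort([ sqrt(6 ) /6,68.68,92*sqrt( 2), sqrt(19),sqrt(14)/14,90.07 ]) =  [sqrt( 14 ) /14,  sqrt(6)/6,sqrt( 19),68.68 , 90.07, 92 * sqrt( 2) ]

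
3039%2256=783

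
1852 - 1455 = 397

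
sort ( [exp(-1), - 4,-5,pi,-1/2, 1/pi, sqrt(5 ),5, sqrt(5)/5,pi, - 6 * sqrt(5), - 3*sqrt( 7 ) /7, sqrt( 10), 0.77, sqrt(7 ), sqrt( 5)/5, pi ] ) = [ - 6*sqrt(5),  -  5,  -  4,  -  3*sqrt( 7 )/7,-1/2, 1/pi, exp(-1) , sqrt( 5)/5,sqrt(5)/5, 0.77,  sqrt( 5 ), sqrt(7 ),pi,pi, pi,sqrt (10), 5 ] 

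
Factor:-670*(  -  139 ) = 2^1*5^1 * 67^1*139^1 = 93130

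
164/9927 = 164/9927 = 0.02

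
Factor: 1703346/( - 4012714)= - 3^1*17^ ( - 1 )*107^(-1 )*313^1*907^1 * 1103^(-1 )  =  - 851673/2006357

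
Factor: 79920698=2^1*11^1*13^1*279443^1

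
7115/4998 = 7115/4998  =  1.42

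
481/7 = 481/7 = 68.71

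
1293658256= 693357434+600300822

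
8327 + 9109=17436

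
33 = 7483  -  7450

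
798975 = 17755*45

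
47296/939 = 50 + 346/939 = 50.37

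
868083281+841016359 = 1709099640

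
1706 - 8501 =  - 6795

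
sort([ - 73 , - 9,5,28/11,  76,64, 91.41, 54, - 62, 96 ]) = [-73,-62, - 9, 28/11,  5,54,64,76,91.41 , 96 ]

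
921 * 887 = 816927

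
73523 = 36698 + 36825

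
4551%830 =401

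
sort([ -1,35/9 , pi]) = [ - 1, pi, 35/9]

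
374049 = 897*417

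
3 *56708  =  170124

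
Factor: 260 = 2^2*5^1*13^1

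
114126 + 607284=721410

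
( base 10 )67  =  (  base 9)74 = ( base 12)57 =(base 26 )2F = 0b1000011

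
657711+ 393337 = 1051048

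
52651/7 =7521 + 4/7 = 7521.57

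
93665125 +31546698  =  125211823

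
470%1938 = 470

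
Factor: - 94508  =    -  2^2 * 23627^1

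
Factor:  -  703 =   -  19^1*37^1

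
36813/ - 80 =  - 36813/80=- 460.16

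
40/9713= 40/9713 = 0.00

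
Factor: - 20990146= - 2^1*2659^1*3947^1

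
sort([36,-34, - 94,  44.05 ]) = [ - 94, - 34,36,44.05 ]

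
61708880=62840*982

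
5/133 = 5/133 = 0.04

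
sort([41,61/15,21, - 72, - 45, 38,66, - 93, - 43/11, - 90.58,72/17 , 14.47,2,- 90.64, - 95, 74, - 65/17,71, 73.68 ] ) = [  -  95, - 93, - 90.64, - 90.58, - 72, - 45, - 43/11, - 65/17, 2,61/15,72/17, 14.47,21,38, 41, 66,71,73.68,74 ]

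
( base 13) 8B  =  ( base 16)73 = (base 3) 11021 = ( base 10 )115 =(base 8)163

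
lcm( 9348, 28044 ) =28044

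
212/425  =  212/425 = 0.50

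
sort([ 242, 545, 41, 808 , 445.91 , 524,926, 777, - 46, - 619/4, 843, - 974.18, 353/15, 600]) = [ - 974.18 , - 619/4, - 46, 353/15 , 41, 242, 445.91, 524, 545, 600, 777, 808,843  ,  926 ] 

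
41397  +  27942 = 69339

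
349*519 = 181131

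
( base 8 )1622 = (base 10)914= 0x392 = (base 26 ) 194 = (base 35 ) Q4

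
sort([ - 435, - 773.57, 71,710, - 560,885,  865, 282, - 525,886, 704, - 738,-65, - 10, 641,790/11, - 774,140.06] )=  [ - 774, - 773.57, - 738 , - 560,  -  525,-435,-65, - 10,71, 790/11, 140.06,282 , 641,704, 710,865 , 885,  886]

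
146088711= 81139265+64949446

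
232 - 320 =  - 88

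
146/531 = 146/531 = 0.27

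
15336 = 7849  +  7487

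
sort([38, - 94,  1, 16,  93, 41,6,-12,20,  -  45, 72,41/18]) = [ - 94, -45, - 12,1, 41/18,6, 16,20,38,41, 72, 93]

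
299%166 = 133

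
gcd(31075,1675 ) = 25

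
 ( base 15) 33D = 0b1011011101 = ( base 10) 733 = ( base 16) 2dd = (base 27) 104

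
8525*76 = 647900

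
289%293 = 289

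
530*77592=41123760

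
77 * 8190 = 630630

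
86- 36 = 50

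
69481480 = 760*91423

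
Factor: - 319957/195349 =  - 493/301 = - 7^(- 1 )*17^1*29^1*43^( - 1 )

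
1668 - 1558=110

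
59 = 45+14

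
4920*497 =2445240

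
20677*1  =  20677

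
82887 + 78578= 161465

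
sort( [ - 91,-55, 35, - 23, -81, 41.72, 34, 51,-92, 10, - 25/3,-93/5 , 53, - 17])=[ - 92, - 91, - 81, -55,-23, - 93/5, - 17,-25/3,10, 34, 35, 41.72, 51, 53 ]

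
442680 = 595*744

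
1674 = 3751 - 2077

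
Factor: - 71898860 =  - 2^2  *  5^1*11^1*71^1* 4603^1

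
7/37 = 7/37= 0.19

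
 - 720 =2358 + -3078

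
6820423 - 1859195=4961228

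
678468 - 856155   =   - 177687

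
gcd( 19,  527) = 1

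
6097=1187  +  4910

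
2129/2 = 1064 + 1/2 = 1064.50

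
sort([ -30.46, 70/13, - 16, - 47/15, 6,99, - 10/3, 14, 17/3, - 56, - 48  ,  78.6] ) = [ - 56, - 48, - 30.46, - 16, - 10/3, - 47/15,70/13  ,  17/3, 6, 14, 78.6, 99 ] 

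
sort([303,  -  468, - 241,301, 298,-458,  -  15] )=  [ - 468,-458,-241,-15, 298,301,303 ]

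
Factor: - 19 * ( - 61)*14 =2^1*7^1*19^1*61^1 = 16226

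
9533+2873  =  12406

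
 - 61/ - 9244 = 61/9244 =0.01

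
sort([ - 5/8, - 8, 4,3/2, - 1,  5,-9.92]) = [ - 9.92, - 8, - 1, -5/8, 3/2,4, 5]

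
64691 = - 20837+85528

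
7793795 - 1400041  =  6393754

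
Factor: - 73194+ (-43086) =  - 116280 = - 2^3  *  3^2*5^1* 17^1*19^1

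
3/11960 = 3/11960 = 0.00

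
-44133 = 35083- 79216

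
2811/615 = 4 + 117/205 = 4.57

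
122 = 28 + 94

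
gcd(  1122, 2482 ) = 34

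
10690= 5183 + 5507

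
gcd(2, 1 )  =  1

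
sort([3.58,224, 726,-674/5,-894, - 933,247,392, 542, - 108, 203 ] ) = [- 933, - 894, - 674/5, - 108, 3.58, 203, 224, 247, 392, 542, 726]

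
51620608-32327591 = 19293017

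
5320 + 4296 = 9616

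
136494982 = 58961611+77533371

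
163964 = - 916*( - 179)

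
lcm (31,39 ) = 1209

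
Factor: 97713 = 3^3*7^1*11^1 * 47^1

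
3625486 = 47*77138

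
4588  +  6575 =11163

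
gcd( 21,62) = 1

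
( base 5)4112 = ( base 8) 1024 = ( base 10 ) 532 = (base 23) 103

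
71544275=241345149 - 169800874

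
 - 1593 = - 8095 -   -  6502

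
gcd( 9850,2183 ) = 1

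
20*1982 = 39640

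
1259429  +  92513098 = 93772527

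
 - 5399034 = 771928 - 6170962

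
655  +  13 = 668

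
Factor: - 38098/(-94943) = 2^1*19^(-2) * 43^1*263^( - 1)*443^1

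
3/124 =3/124 = 0.02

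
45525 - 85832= - 40307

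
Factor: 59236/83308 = 251/353  =  251^1*353^(- 1)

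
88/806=44/403= 0.11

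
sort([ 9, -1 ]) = [ - 1,  9]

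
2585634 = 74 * 34941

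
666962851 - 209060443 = 457902408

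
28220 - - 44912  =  73132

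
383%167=49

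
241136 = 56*4306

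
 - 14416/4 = - 3604 = - 3604.00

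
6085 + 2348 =8433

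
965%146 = 89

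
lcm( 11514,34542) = 34542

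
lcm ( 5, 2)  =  10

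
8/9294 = 4/4647 = 0.00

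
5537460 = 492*11255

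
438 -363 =75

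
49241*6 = 295446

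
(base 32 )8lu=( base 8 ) 21276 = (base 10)8894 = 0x22BE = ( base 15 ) 297e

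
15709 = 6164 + 9545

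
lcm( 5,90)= 90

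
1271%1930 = 1271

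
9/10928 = 9/10928 = 0.00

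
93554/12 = 46777/6 = 7796.17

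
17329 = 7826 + 9503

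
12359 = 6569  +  5790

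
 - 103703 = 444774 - 548477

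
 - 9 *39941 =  - 359469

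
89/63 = 1 + 26/63 = 1.41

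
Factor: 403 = 13^1*31^1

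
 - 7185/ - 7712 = 7185/7712=0.93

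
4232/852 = 4+ 206/213 =4.97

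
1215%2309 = 1215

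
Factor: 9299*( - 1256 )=-2^3*17^1*157^1*547^1 = -11679544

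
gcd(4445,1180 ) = 5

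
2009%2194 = 2009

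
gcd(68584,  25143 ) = 1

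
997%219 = 121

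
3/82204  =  3/82204=   0.00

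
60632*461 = 27951352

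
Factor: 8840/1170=68/9 =2^2*3^ ( - 2 )*17^1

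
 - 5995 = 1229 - 7224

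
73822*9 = 664398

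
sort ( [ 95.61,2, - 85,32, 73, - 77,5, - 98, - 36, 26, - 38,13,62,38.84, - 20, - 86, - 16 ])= [ - 98,-86,-85,  -  77, - 38, - 36,- 20, - 16,2,5,13,26,  32, 38.84, 62,  73,  95.61] 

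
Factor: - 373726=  - 2^1*67^1*2789^1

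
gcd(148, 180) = 4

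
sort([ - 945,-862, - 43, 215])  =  [ - 945,-862,-43,215 ]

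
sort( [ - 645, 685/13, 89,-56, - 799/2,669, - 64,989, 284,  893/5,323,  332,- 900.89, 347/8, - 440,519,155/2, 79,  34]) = [-900.89,-645,-440 ,-799/2, - 64, - 56, 34, 347/8,685/13, 155/2,79,89,893/5, 284, 323,332,519, 669,989 ] 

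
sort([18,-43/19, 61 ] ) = [-43/19,18, 61 ]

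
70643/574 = 1723/14  =  123.07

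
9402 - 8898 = 504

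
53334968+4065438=57400406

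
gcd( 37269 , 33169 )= 41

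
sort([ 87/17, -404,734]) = [ - 404, 87/17,734] 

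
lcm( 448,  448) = 448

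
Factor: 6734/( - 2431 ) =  - 518/187  =  - 2^1 * 7^1*11^( - 1 ) * 17^( -1)*37^1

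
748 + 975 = 1723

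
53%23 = 7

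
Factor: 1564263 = 3^2*173807^1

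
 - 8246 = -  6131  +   - 2115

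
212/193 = 1  +  19/193 = 1.10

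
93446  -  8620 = 84826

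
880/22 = 40 = 40.00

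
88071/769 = 114 + 405/769= 114.53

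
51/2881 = 51/2881 = 0.02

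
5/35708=5/35708  =  0.00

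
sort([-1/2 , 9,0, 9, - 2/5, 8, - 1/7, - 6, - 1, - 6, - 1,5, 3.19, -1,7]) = [ - 6,- 6, - 1, - 1, - 1,-1/2, - 2/5, -1/7,0,3.19,5,  7, 8, 9, 9]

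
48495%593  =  462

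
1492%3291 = 1492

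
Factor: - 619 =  - 619^1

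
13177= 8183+4994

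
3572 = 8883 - 5311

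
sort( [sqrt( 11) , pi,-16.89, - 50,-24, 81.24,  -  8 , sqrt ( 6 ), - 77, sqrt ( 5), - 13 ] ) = [ - 77, - 50, - 24, - 16.89,-13, - 8,sqrt(5 ), sqrt(6), pi,sqrt(11 ), 81.24 ]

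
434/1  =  434 = 434.00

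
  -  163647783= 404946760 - 568594543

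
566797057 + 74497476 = 641294533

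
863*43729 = 37738127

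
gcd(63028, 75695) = 1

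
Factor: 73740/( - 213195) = -4916/14213 = - 2^2*61^( - 1 )*233^(  -  1)*1229^1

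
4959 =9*551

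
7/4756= 7/4756 = 0.00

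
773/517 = 1 + 256/517 = 1.50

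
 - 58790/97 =-58790/97= - 606.08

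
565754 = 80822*7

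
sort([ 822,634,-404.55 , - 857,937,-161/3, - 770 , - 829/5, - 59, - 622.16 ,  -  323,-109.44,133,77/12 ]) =[-857, -770,-622.16, - 404.55,- 323,-829/5, - 109.44,-59 , - 161/3, 77/12,133,634, 822,937]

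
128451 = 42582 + 85869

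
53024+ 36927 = 89951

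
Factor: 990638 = 2^1 *11^1*37^1*1217^1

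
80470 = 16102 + 64368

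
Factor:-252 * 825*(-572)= 118918800 = 2^4*3^3*5^2 * 7^1*11^2*13^1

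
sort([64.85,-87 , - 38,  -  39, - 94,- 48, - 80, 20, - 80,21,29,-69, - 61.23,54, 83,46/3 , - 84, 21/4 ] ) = [ - 94, - 87, - 84, - 80, - 80, - 69, - 61.23, - 48,-39,-38 , 21/4, 46/3 , 20, 21, 29, 54, 64.85,  83 ]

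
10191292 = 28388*359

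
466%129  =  79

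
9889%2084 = 1553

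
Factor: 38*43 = 2^1*19^1 * 43^1  =  1634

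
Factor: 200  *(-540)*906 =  - 97848000 = - 2^6*3^4*5^3*151^1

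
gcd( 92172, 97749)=3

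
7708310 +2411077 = 10119387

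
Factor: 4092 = 2^2*3^1*11^1*31^1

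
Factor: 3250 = 2^1 *5^3*13^1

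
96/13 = 96/13 = 7.38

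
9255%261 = 120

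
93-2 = 91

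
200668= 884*227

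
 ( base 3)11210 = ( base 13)9c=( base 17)7a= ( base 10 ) 129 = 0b10000001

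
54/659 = 54/659= 0.08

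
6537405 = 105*62261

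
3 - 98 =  -95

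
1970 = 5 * 394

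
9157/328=9157/328 = 27.92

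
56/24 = 2  +  1/3= 2.33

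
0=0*4864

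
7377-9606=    - 2229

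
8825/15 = 588 + 1/3 =588.33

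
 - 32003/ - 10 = 3200 + 3/10 = 3200.30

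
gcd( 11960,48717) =1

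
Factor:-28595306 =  - 2^1*14297653^1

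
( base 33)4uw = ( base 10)5378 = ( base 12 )3142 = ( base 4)1110002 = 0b1010100000010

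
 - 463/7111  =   - 463/7111 = - 0.07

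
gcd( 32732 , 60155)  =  1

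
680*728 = 495040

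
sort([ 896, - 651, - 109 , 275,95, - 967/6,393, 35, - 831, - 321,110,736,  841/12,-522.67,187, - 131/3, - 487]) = [ - 831, - 651, - 522.67, - 487, - 321, - 967/6,  -  109, - 131/3, 35,841/12, 95,  110, 187, 275,393,736,896 ] 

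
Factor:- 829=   -  829^1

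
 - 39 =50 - 89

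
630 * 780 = 491400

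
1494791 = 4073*367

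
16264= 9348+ 6916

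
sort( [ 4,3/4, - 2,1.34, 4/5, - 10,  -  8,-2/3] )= [ - 10,  -  8, - 2, - 2/3,  3/4 , 4/5 , 1.34 , 4]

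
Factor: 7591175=5^2*303647^1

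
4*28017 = 112068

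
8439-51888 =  - 43449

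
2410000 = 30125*80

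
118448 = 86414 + 32034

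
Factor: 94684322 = 2^1*17^1*61^1 * 71^1* 643^1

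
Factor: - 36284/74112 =-2^( - 5 )*3^ (-1 )*47^1 = -47/96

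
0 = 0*87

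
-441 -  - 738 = 297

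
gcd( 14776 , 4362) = 2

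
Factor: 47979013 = 43^1*97^1 * 11503^1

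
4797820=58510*82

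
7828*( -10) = -78280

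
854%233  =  155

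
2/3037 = 2/3037 = 0.00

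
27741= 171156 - 143415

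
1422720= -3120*( -456 )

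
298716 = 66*4526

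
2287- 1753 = 534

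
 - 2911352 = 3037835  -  5949187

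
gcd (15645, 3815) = 35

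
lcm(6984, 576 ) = 55872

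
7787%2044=1655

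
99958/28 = 3569 + 13/14 = 3569.93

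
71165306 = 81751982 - 10586676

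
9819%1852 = 559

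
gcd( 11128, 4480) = 8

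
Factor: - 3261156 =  - 2^2*3^1  *  359^1*757^1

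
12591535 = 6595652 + 5995883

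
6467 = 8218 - 1751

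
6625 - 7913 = -1288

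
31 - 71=- 40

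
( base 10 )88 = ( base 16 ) 58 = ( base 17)53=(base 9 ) 107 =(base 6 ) 224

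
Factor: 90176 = 2^6*1409^1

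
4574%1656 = 1262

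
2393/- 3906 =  - 1 + 1513/3906  =  -0.61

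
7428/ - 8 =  - 1857/2 = - 928.50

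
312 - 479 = - 167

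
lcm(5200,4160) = 20800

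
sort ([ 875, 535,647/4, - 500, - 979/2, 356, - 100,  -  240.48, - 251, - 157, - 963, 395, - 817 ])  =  [ - 963,  -  817, - 500, - 979/2, - 251, - 240.48, - 157, - 100,647/4,356, 395,535, 875]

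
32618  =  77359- 44741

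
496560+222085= 718645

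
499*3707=1849793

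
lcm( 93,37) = 3441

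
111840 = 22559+89281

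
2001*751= 1502751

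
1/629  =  1/629= 0.00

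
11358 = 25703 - 14345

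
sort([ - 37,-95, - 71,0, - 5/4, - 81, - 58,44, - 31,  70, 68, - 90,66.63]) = [-95, - 90,-81, - 71,  -  58, - 37,-31,-5/4,0, 44,66.63,68,70 ] 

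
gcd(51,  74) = 1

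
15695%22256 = 15695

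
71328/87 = 819 + 25/29 =819.86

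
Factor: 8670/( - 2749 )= - 2^1 * 3^1*5^1 * 17^2*2749^(  -  1 )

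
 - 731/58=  - 731/58  =  -12.60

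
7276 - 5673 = 1603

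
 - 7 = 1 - 8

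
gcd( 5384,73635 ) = 1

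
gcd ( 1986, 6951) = 993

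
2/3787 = 2/3787 = 0.00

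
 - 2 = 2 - 4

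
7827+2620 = 10447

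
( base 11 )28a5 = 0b111010100001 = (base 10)3745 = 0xEA1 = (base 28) 4ll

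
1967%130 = 17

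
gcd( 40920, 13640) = 13640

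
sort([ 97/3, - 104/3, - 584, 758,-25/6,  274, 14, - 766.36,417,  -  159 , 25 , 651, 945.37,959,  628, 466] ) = [ - 766.36,-584, - 159, - 104/3, - 25/6,14 , 25, 97/3,274, 417, 466,628,651, 758,945.37,959 ] 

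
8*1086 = 8688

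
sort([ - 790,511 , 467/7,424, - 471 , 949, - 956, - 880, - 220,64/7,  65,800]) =[-956, - 880, - 790, - 471, - 220,64/7, 65,467/7 , 424,511, 800, 949] 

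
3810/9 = 1270/3 = 423.33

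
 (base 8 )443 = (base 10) 291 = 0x123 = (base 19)F6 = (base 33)8R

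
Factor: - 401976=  - 2^3 * 3^3 *1861^1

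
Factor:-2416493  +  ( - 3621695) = - 6038188 = - 2^2*13^1 * 151^1*769^1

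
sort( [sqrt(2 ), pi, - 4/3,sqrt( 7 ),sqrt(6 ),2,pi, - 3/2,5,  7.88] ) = [ - 3/2  , - 4/3,sqrt(2 ), 2, sqrt( 6),sqrt( 7), pi, pi, 5,  7.88 ]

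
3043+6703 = 9746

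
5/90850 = 1/18170 = 0.00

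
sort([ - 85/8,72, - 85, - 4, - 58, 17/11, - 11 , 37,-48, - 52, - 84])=[-85, - 84, - 58, - 52, - 48, - 11, - 85/8, - 4,17/11,37,72]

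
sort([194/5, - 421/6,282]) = [ -421/6, 194/5,  282 ]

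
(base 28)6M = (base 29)6g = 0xBE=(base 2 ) 10111110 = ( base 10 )190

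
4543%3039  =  1504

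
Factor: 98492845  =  5^1*11^1 * 29^1*61751^1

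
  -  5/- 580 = 1/116 = 0.01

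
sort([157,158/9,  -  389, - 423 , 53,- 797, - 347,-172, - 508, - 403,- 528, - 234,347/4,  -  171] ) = [  -  797, - 528,-508, - 423,-403,-389 ,-347, - 234,-172, - 171, 158/9, 53, 347/4, 157] 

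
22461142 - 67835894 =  - 45374752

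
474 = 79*6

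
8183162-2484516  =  5698646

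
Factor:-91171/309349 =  - 173/587 = - 173^1 * 587^( - 1 )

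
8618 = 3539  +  5079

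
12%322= 12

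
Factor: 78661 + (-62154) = 17^1 *971^1 = 16507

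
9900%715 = 605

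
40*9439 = 377560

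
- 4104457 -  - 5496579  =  1392122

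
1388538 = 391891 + 996647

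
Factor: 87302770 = 2^1*5^1*89^1*233^1*421^1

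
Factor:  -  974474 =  -2^1*17^1*28661^1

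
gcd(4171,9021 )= 97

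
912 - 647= 265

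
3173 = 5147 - 1974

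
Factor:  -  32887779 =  - 3^1*79^1*193^1 *719^1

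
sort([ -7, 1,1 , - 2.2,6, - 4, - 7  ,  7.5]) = [ - 7, - 7,  -  4, - 2.2, 1,  1,  6,  7.5]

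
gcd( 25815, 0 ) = 25815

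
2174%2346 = 2174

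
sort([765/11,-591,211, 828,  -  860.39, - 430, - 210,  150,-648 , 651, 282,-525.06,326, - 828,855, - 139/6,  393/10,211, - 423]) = [- 860.39, - 828 ,-648 , - 591,-525.06,-430 , - 423,-210, - 139/6, 393/10, 765/11, 150, 211, 211, 282, 326,651, 828,855]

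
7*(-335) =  - 2345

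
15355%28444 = 15355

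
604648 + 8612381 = 9217029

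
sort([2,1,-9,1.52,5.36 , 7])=[ - 9,1, 1.52, 2,5.36, 7]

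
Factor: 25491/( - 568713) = -29/647 = - 29^1*647^( - 1) 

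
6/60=1/10  =  0.10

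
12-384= - 372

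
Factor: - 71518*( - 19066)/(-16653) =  - 1363562188/16653 = -2^2*3^ ( - 1)*7^( -1)*13^( - 1)*61^( - 1 )  *9533^1*35759^1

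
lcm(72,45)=360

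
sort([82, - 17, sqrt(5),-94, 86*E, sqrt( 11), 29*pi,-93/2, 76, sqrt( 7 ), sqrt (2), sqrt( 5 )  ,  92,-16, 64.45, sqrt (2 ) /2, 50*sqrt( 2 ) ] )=[ - 94, - 93/2, - 17,  -  16, sqrt( 2 )/2, sqrt (2 ), sqrt (5 ),sqrt( 5 ), sqrt( 7), sqrt( 11),64.45, 50*sqrt( 2), 76, 82,29*pi, 92,86*E ]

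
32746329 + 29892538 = 62638867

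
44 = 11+33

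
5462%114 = 104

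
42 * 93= 3906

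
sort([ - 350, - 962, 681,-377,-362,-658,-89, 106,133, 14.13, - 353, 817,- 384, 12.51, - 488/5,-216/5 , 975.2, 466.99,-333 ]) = [-962, - 658 , - 384, - 377 ,-362,-353, - 350 ,-333, -488/5, - 89, - 216/5,12.51, 14.13,106, 133 , 466.99, 681,817, 975.2 ]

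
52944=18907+34037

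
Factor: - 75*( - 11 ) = 825 = 3^1 * 5^2*11^1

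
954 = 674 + 280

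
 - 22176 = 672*( - 33)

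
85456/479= 178 + 194/479 = 178.41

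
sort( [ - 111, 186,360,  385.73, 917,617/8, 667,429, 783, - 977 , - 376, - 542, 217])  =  [ - 977,-542, - 376, - 111,617/8,  186, 217, 360, 385.73 , 429, 667,783, 917 ]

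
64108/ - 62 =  - 1034 + 0/1 = - 1034.00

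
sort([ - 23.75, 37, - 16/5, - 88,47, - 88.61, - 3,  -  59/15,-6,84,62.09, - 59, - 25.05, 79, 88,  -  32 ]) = [ - 88.61, - 88, - 59, - 32,-25.05,  -  23.75,-6, - 59/15, - 16/5, - 3,37,47,62.09,79,84,88 ]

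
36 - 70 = -34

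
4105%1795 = 515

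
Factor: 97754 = 2^1*37^1*1321^1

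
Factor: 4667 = 13^1*359^1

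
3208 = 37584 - 34376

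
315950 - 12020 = 303930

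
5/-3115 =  - 1/623 =- 0.00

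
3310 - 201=3109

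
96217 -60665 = 35552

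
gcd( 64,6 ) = 2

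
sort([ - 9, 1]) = [ - 9, 1]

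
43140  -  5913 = 37227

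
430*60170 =25873100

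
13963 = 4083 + 9880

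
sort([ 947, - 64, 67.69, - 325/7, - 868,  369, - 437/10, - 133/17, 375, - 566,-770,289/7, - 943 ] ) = [ - 943, - 868, - 770, - 566, - 64, - 325/7, - 437/10,-133/17,  289/7,  67.69, 369, 375,947]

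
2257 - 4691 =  - 2434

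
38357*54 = 2071278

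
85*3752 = 318920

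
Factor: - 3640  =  - 2^3*5^1*7^1*  13^1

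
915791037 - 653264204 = 262526833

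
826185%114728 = 23089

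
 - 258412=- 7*36916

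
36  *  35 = 1260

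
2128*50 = 106400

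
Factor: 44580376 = 2^3*223^1*24989^1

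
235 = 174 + 61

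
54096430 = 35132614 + 18963816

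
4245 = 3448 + 797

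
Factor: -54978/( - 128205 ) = 2^1*3^( - 1) * 5^ (-1 )* 7^1*17^1*37^(  -  1) = 238/555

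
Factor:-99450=-2^1*3^2*5^2*13^1*17^1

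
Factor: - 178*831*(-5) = 739590 = 2^1 * 3^1*5^1*89^1*277^1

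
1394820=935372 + 459448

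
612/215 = 2 + 182/215 = 2.85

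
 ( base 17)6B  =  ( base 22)53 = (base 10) 113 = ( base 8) 161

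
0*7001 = 0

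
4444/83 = 53 + 45/83=53.54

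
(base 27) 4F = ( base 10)123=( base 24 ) 53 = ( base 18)6f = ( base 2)1111011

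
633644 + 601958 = 1235602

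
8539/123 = 8539/123=69.42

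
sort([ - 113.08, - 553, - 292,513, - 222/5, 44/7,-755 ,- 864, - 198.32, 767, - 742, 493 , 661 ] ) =[ - 864, - 755, - 742, - 553, - 292,  -  198.32, - 113.08, - 222/5, 44/7, 493, 513 , 661, 767]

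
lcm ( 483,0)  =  0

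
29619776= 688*43052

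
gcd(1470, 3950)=10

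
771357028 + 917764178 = 1689121206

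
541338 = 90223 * 6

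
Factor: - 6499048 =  - 2^3 * 812381^1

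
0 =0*57722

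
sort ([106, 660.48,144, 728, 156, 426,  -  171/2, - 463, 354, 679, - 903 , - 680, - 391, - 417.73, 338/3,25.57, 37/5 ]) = [  -  903, - 680, - 463, - 417.73, - 391, - 171/2,37/5,25.57, 106,338/3,144, 156,354, 426,660.48, 679,  728] 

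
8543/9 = 949  +  2/9 = 949.22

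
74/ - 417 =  - 74/417 = - 0.18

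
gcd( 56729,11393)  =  1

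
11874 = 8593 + 3281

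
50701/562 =50701/562 = 90.22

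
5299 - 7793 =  - 2494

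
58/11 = 5 + 3/11 = 5.27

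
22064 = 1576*14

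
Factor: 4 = 2^2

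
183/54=61/18 = 3.39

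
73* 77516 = 5658668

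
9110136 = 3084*2954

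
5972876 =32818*182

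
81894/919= 89 + 103/919 =89.11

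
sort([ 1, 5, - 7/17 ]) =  [ - 7/17, 1,5 ] 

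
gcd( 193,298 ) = 1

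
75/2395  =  15/479 = 0.03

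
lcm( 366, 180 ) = 10980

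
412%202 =8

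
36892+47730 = 84622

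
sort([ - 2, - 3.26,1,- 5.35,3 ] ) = [ - 5.35,  -  3.26 ,-2,1, 3]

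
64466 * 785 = 50605810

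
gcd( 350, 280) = 70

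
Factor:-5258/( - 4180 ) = 239/190  =  2^( - 1 ) * 5^( - 1)*19^(- 1)*239^1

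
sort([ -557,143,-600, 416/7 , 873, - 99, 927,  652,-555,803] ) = [-600,-557, - 555, - 99,416/7 , 143, 652, 803,873,927]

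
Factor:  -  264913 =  - 11^1*24083^1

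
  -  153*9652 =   -  1476756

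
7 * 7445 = 52115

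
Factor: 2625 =3^1*5^3* 7^1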